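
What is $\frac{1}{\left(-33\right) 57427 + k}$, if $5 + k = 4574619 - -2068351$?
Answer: $\frac{1}{4747874} \approx 2.1062 \cdot 10^{-7}$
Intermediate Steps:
$k = 6642965$ ($k = -5 + \left(4574619 - -2068351\right) = -5 + \left(4574619 + 2068351\right) = -5 + 6642970 = 6642965$)
$\frac{1}{\left(-33\right) 57427 + k} = \frac{1}{\left(-33\right) 57427 + 6642965} = \frac{1}{-1895091 + 6642965} = \frac{1}{4747874}$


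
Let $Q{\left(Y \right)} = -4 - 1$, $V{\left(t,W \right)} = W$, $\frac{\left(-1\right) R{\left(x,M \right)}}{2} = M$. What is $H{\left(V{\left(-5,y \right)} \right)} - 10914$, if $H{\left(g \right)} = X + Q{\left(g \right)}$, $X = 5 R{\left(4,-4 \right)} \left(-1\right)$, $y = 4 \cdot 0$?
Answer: $-10959$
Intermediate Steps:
$y = 0$
$R{\left(x,M \right)} = - 2 M$
$Q{\left(Y \right)} = -5$
$X = -40$ ($X = 5 \left(\left(-2\right) \left(-4\right)\right) \left(-1\right) = 5 \cdot 8 \left(-1\right) = 40 \left(-1\right) = -40$)
$H{\left(g \right)} = -45$ ($H{\left(g \right)} = -40 - 5 = -45$)
$H{\left(V{\left(-5,y \right)} \right)} - 10914 = -45 - 10914 = -10959$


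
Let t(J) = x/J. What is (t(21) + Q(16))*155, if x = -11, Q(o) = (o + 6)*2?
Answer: 141515/21 ≈ 6738.8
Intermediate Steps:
Q(o) = 12 + 2*o (Q(o) = (6 + o)*2 = 12 + 2*o)
t(J) = -11/J
(t(21) + Q(16))*155 = (-11/21 + (12 + 2*16))*155 = (-11*1/21 + (12 + 32))*155 = (-11/21 + 44)*155 = (913/21)*155 = 141515/21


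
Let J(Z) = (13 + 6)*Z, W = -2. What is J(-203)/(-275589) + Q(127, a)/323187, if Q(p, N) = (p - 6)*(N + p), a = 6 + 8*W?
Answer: 1716015244/29688927381 ≈ 0.057800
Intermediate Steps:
a = -10 (a = 6 + 8*(-2) = 6 - 16 = -10)
Q(p, N) = (-6 + p)*(N + p)
J(Z) = 19*Z
J(-203)/(-275589) + Q(127, a)/323187 = (19*(-203))/(-275589) + (127² - 6*(-10) - 6*127 - 10*127)/323187 = -3857*(-1/275589) + (16129 + 60 - 762 - 1270)*(1/323187) = 3857/275589 + 14157*(1/323187) = 3857/275589 + 4719/107729 = 1716015244/29688927381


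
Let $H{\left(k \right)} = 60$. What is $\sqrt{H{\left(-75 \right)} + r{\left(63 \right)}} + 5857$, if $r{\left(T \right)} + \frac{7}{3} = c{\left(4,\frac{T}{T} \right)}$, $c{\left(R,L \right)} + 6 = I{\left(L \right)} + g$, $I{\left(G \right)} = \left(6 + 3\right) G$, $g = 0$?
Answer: $5857 + \frac{\sqrt{546}}{3} \approx 5864.8$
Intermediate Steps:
$I{\left(G \right)} = 9 G$
$c{\left(R,L \right)} = -6 + 9 L$ ($c{\left(R,L \right)} = -6 + \left(9 L + 0\right) = -6 + 9 L$)
$r{\left(T \right)} = \frac{2}{3}$ ($r{\left(T \right)} = - \frac{7}{3} - \left(6 - 9 \frac{T}{T}\right) = - \frac{7}{3} + \left(-6 + 9 \cdot 1\right) = - \frac{7}{3} + \left(-6 + 9\right) = - \frac{7}{3} + 3 = \frac{2}{3}$)
$\sqrt{H{\left(-75 \right)} + r{\left(63 \right)}} + 5857 = \sqrt{60 + \frac{2}{3}} + 5857 = \sqrt{\frac{182}{3}} + 5857 = \frac{\sqrt{546}}{3} + 5857 = 5857 + \frac{\sqrt{546}}{3}$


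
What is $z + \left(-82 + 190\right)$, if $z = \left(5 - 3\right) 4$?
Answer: $116$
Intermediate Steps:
$z = 8$ ($z = 2 \cdot 4 = 8$)
$z + \left(-82 + 190\right) = 8 + \left(-82 + 190\right) = 8 + 108 = 116$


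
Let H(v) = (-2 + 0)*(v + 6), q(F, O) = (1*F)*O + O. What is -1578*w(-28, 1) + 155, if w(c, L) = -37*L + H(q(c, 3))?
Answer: -178159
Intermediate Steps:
q(F, O) = O + F*O (q(F, O) = F*O + O = O + F*O)
H(v) = -12 - 2*v (H(v) = -2*(6 + v) = -12 - 2*v)
w(c, L) = -18 - 37*L - 6*c (w(c, L) = -37*L + (-12 - 6*(1 + c)) = -37*L + (-12 - 2*(3 + 3*c)) = -37*L + (-12 + (-6 - 6*c)) = -37*L + (-18 - 6*c) = -18 - 37*L - 6*c)
-1578*w(-28, 1) + 155 = -1578*(-18 - 37*1 - 6*(-28)) + 155 = -1578*(-18 - 37 + 168) + 155 = -1578*113 + 155 = -178314 + 155 = -178159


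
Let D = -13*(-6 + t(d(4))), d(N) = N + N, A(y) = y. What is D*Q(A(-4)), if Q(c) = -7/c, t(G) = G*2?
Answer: -455/2 ≈ -227.50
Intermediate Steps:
d(N) = 2*N
t(G) = 2*G
D = -130 (D = -13*(-6 + 2*(2*4)) = -13*(-6 + 2*8) = -13*(-6 + 16) = -13*10 = -130)
D*Q(A(-4)) = -(-910)/(-4) = -(-910)*(-1)/4 = -130*7/4 = -455/2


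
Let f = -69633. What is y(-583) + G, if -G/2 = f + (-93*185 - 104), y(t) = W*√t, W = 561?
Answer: 173884 + 561*I*√583 ≈ 1.7388e+5 + 13546.0*I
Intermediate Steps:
y(t) = 561*√t
G = 173884 (G = -2*(-69633 + (-93*185 - 104)) = -2*(-69633 + (-17205 - 104)) = -2*(-69633 - 17309) = -2*(-86942) = 173884)
y(-583) + G = 561*√(-583) + 173884 = 561*(I*√583) + 173884 = 561*I*√583 + 173884 = 173884 + 561*I*√583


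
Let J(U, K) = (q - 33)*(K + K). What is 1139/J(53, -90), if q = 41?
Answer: -1139/1440 ≈ -0.79097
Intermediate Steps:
J(U, K) = 16*K (J(U, K) = (41 - 33)*(K + K) = 8*(2*K) = 16*K)
1139/J(53, -90) = 1139/((16*(-90))) = 1139/(-1440) = 1139*(-1/1440) = -1139/1440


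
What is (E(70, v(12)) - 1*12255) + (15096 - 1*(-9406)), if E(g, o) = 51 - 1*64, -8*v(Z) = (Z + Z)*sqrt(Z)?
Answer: 12234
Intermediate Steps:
v(Z) = -Z**(3/2)/4 (v(Z) = -(Z + Z)*sqrt(Z)/8 = -2*Z*sqrt(Z)/8 = -Z**(3/2)/4)
E(g, o) = -13 (E(g, o) = 51 - 64 = -13)
(E(70, v(12)) - 1*12255) + (15096 - 1*(-9406)) = (-13 - 1*12255) + (15096 - 1*(-9406)) = (-13 - 12255) + (15096 + 9406) = -12268 + 24502 = 12234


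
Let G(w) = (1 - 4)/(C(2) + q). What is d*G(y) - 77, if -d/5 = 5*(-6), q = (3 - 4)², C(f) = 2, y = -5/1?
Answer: -227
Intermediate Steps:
y = -5 (y = -5*1 = -5)
q = 1 (q = (-1)² = 1)
d = 150 (d = -25*(-6) = -5*(-30) = 150)
G(w) = -1 (G(w) = (1 - 4)/(2 + 1) = -3/3 = -3*⅓ = -1)
d*G(y) - 77 = 150*(-1) - 77 = -150 - 77 = -227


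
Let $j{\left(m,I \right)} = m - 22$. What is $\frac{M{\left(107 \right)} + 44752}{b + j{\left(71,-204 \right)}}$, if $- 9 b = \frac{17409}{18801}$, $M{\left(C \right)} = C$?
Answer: $\frac{2530182177}{2757944} \approx 917.42$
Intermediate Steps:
$j{\left(m,I \right)} = -22 + m$
$b = - \frac{5803}{56403}$ ($b = - \frac{17409 \cdot \frac{1}{18801}}{9} = \left(- \frac{1}{9}\right) \frac{5803}{6267} = - \frac{5803}{56403} \approx -0.10288$)
$\frac{M{\left(107 \right)} + 44752}{b + j{\left(71,-204 \right)}} = \frac{107 + 44752}{- \frac{5803}{56403} + \left(-22 + 71\right)} = \frac{44859}{- \frac{5803}{56403} + 49} = \frac{44859}{\frac{2757944}{56403}} = 44859 \cdot \frac{56403}{2757944} = \frac{2530182177}{2757944}$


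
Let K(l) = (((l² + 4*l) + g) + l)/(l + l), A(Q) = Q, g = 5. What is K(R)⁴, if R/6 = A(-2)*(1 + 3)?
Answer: 18324914739121/84934656 ≈ 2.1575e+5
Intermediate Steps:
R = -48 (R = 6*(-2*(1 + 3)) = 6*(-2*4) = 6*(-8) = -48)
K(l) = (5 + l² + 5*l)/(2*l) (K(l) = (((l² + 4*l) + 5) + l)/(l + l) = ((5 + l² + 4*l) + l)/((2*l)) = (5 + l² + 5*l)*(1/(2*l)) = (5 + l² + 5*l)/(2*l))
K(R)⁴ = ((½)*(5 - 48*(5 - 48))/(-48))⁴ = ((½)*(-1/48)*(5 - 48*(-43)))⁴ = ((½)*(-1/48)*(5 + 2064))⁴ = ((½)*(-1/48)*2069)⁴ = (-2069/96)⁴ = 18324914739121/84934656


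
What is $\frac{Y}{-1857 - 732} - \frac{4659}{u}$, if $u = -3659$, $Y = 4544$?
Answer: $- \frac{4564345}{9473151} \approx -0.48182$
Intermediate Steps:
$\frac{Y}{-1857 - 732} - \frac{4659}{u} = \frac{4544}{-1857 - 732} - \frac{4659}{-3659} = \frac{4544}{-2589} - - \frac{4659}{3659} = 4544 \left(- \frac{1}{2589}\right) + \frac{4659}{3659} = - \frac{4544}{2589} + \frac{4659}{3659} = - \frac{4564345}{9473151}$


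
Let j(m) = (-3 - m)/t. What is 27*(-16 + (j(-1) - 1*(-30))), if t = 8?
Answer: 1485/4 ≈ 371.25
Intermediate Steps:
j(m) = -3/8 - m/8 (j(m) = (-3 - m)/8 = (-3 - m)*(1/8) = -3/8 - m/8)
27*(-16 + (j(-1) - 1*(-30))) = 27*(-16 + ((-3/8 - 1/8*(-1)) - 1*(-30))) = 27*(-16 + ((-3/8 + 1/8) + 30)) = 27*(-16 + (-1/4 + 30)) = 27*(-16 + 119/4) = 27*(55/4) = 1485/4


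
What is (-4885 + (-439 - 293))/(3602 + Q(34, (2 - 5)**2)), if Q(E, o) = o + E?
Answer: -5617/3645 ≈ -1.5410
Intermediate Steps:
Q(E, o) = E + o
(-4885 + (-439 - 293))/(3602 + Q(34, (2 - 5)**2)) = (-4885 + (-439 - 293))/(3602 + (34 + (2 - 5)**2)) = (-4885 - 732)/(3602 + (34 + (-3)**2)) = -5617/(3602 + (34 + 9)) = -5617/(3602 + 43) = -5617/3645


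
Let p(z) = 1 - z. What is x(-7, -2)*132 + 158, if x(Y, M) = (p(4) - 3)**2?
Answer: 4910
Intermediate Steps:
x(Y, M) = 36 (x(Y, M) = ((1 - 1*4) - 3)**2 = ((1 - 4) - 3)**2 = (-3 - 3)**2 = (-6)**2 = 36)
x(-7, -2)*132 + 158 = 36*132 + 158 = 4752 + 158 = 4910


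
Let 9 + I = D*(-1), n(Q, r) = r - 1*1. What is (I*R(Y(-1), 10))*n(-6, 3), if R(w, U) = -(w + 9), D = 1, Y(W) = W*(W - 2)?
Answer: 240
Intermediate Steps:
Y(W) = W*(-2 + W)
R(w, U) = -9 - w (R(w, U) = -(9 + w) = -9 - w)
n(Q, r) = -1 + r (n(Q, r) = r - 1 = -1 + r)
I = -10 (I = -9 + 1*(-1) = -9 - 1 = -10)
(I*R(Y(-1), 10))*n(-6, 3) = (-10*(-9 - (-1)*(-2 - 1)))*(-1 + 3) = -10*(-9 - (-1)*(-3))*2 = -10*(-9 - 1*3)*2 = -10*(-9 - 3)*2 = -10*(-12)*2 = 120*2 = 240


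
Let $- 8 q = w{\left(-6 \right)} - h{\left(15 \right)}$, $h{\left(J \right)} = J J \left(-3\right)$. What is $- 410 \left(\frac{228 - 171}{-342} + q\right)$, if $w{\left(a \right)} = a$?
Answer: $\frac{412255}{12} \approx 34355.0$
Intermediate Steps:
$h{\left(J \right)} = - 3 J^{2}$ ($h{\left(J \right)} = J^{2} \left(-3\right) = - 3 J^{2}$)
$q = - \frac{669}{8}$ ($q = - \frac{-6 - - 3 \cdot 15^{2}}{8} = - \frac{-6 - \left(-3\right) 225}{8} = - \frac{-6 - -675}{8} = - \frac{-6 + 675}{8} = \left(- \frac{1}{8}\right) 669 = - \frac{669}{8} \approx -83.625$)
$- 410 \left(\frac{228 - 171}{-342} + q\right) = - 410 \left(\frac{228 - 171}{-342} - \frac{669}{8}\right) = - 410 \left(57 \left(- \frac{1}{342}\right) - \frac{669}{8}\right) = - 410 \left(- \frac{1}{6} - \frac{669}{8}\right) = \left(-410\right) \left(- \frac{2011}{24}\right) = \frac{412255}{12}$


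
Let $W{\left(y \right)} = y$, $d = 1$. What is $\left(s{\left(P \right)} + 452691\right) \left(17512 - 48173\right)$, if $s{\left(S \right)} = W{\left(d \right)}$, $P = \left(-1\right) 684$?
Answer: $-13879989412$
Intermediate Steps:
$P = -684$
$s{\left(S \right)} = 1$
$\left(s{\left(P \right)} + 452691\right) \left(17512 - 48173\right) = \left(1 + 452691\right) \left(17512 - 48173\right) = 452692 \left(-30661\right) = -13879989412$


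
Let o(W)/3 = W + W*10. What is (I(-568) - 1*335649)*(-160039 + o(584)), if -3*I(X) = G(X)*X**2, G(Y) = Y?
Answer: -25653868652995/3 ≈ -8.5513e+12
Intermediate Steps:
o(W) = 33*W (o(W) = 3*(W + W*10) = 3*(W + 10*W) = 3*(11*W) = 33*W)
I(X) = -X**3/3 (I(X) = -X*X**2/3 = -X**3/3)
(I(-568) - 1*335649)*(-160039 + o(584)) = (-1/3*(-568)**3 - 1*335649)*(-160039 + 33*584) = (-1/3*(-183250432) - 335649)*(-160039 + 19272) = (183250432/3 - 335649)*(-140767) = (182243485/3)*(-140767) = -25653868652995/3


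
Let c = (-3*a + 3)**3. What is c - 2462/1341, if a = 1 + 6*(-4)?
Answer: 500523106/1341 ≈ 3.7325e+5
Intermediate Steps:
a = -23 (a = 1 - 24 = -23)
c = 373248 (c = (-3*(-23) + 3)**3 = (69 + 3)**3 = 72**3 = 373248)
c - 2462/1341 = 373248 - 2462/1341 = 500523106/1341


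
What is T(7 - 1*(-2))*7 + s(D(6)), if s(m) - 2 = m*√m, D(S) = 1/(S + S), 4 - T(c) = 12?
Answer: -54 + √3/72 ≈ -53.976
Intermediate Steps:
T(c) = -8 (T(c) = 4 - 1*12 = 4 - 12 = -8)
D(S) = 1/(2*S)
s(m) = 2 + m^(3/2) (s(m) = 2 + m*√m = 2 + m^(3/2))
T(7 - 1*(-2))*7 + s(D(6)) = -8*7 + (2 + ((½)/6)^(3/2)) = -56 + (2 + ((½)*(⅙))^(3/2)) = -56 + (2 + (1/12)^(3/2)) = -56 + (2 + √3/72) = -54 + √3/72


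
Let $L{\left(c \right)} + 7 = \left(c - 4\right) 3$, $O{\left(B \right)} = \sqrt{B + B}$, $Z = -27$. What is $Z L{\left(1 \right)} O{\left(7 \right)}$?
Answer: $432 \sqrt{14} \approx 1616.4$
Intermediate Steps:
$O{\left(B \right)} = \sqrt{2} \sqrt{B}$ ($O{\left(B \right)} = \sqrt{2 B} = \sqrt{2} \sqrt{B}$)
$L{\left(c \right)} = -19 + 3 c$ ($L{\left(c \right)} = -7 + \left(c - 4\right) 3 = -7 + \left(-4 + c\right) 3 = -7 + \left(-12 + 3 c\right) = -19 + 3 c$)
$Z L{\left(1 \right)} O{\left(7 \right)} = - 27 \left(-19 + 3 \cdot 1\right) \sqrt{2} \sqrt{7} = - 27 \left(-19 + 3\right) \sqrt{14} = \left(-27\right) \left(-16\right) \sqrt{14} = 432 \sqrt{14}$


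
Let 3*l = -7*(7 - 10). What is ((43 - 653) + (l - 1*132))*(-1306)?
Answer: 959910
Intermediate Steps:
l = 7 (l = (-7*(7 - 10))/3 = (-7*(-3))/3 = (⅓)*21 = 7)
((43 - 653) + (l - 1*132))*(-1306) = ((43 - 653) + (7 - 1*132))*(-1306) = (-610 + (7 - 132))*(-1306) = (-610 - 125)*(-1306) = -735*(-1306) = 959910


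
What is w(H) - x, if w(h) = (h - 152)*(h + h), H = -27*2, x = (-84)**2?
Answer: 15192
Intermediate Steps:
x = 7056
H = -54
w(h) = 2*h*(-152 + h) (w(h) = (-152 + h)*(2*h) = 2*h*(-152 + h))
w(H) - x = 2*(-54)*(-152 - 54) - 1*7056 = 2*(-54)*(-206) - 7056 = 22248 - 7056 = 15192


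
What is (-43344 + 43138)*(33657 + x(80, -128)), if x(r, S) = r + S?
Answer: -6923454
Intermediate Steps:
x(r, S) = S + r
(-43344 + 43138)*(33657 + x(80, -128)) = (-43344 + 43138)*(33657 + (-128 + 80)) = -206*(33657 - 48) = -206*33609 = -6923454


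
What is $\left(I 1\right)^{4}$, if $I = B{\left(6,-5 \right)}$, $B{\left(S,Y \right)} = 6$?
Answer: $1296$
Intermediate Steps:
$I = 6$
$\left(I 1\right)^{4} = \left(6 \cdot 1\right)^{4} = 6^{4} = 1296$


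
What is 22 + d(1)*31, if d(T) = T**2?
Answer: 53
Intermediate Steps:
22 + d(1)*31 = 22 + 1**2*31 = 22 + 1*31 = 22 + 31 = 53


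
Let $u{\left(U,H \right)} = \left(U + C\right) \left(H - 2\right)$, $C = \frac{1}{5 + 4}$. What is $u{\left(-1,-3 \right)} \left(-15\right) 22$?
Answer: $- \frac{4400}{3} \approx -1466.7$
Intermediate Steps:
$C = \frac{1}{9} \approx 0.11111$
$u{\left(U,H \right)} = \left(-2 + H\right) \left(\frac{1}{9} + U\right)$ ($u{\left(U,H \right)} = \left(U + \frac{1}{9}\right) \left(H - 2\right) = \left(\frac{1}{9} + U\right) \left(-2 + H\right) = \left(-2 + H\right) \left(\frac{1}{9} + U\right)$)
$u{\left(-1,-3 \right)} \left(-15\right) 22 = \left(- \frac{2}{9} - -2 + \frac{1}{9} \left(-3\right) - -3\right) \left(-15\right) 22 = \left(- \frac{2}{9} + 2 - \frac{1}{3} + 3\right) \left(-15\right) 22 = \frac{40}{9} \left(-15\right) 22 = \left(- \frac{200}{3}\right) 22 = - \frac{4400}{3}$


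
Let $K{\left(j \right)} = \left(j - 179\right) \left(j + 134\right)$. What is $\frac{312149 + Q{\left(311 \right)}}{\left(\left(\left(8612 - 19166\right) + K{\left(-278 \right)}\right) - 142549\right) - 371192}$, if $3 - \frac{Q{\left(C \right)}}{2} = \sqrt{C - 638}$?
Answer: $- \frac{312155}{458487} + \frac{2 i \sqrt{327}}{458487} \approx -0.68084 + 7.8882 \cdot 10^{-5} i$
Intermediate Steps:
$Q{\left(C \right)} = 6 - 2 \sqrt{-638 + C}$ ($Q{\left(C \right)} = 6 - 2 \sqrt{C - 638} = 6 - 2 \sqrt{-638 + C}$)
$K{\left(j \right)} = \left(-179 + j\right) \left(134 + j\right)$
$\frac{312149 + Q{\left(311 \right)}}{\left(\left(\left(8612 - 19166\right) + K{\left(-278 \right)}\right) - 142549\right) - 371192} = \frac{312149 + \left(6 - 2 \sqrt{-638 + 311}\right)}{\left(\left(\left(8612 - 19166\right) - \left(11476 - 77284\right)\right) - 142549\right) - 371192} = \frac{312149 + \left(6 - 2 \sqrt{-327}\right)}{\left(\left(-10554 + \left(-23986 + 77284 + 12510\right)\right) - 142549\right) - 371192} = \frac{312149 + \left(6 - 2 i \sqrt{327}\right)}{\left(\left(-10554 + 65808\right) - 142549\right) - 371192} = \frac{312149 + \left(6 - 2 i \sqrt{327}\right)}{\left(55254 - 142549\right) - 371192} = \frac{312155 - 2 i \sqrt{327}}{-87295 - 371192} = \frac{312155 - 2 i \sqrt{327}}{-458487} = \left(312155 - 2 i \sqrt{327}\right) \left(- \frac{1}{458487}\right) = - \frac{312155}{458487} + \frac{2 i \sqrt{327}}{458487}$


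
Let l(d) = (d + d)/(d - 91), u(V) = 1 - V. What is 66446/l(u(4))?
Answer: 3122962/3 ≈ 1.0410e+6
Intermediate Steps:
l(d) = 2*d/(-91 + d) (l(d) = (2*d)/(-91 + d) = 2*d/(-91 + d))
66446/l(u(4)) = 66446/((2*(1 - 1*4)/(-91 + (1 - 1*4)))) = 66446/((2*(1 - 4)/(-91 + (1 - 4)))) = 66446/((2*(-3)/(-91 - 3))) = 66446/((2*(-3)/(-94))) = 66446/((2*(-3)*(-1/94))) = 66446/(3/47) = 66446*(47/3) = 3122962/3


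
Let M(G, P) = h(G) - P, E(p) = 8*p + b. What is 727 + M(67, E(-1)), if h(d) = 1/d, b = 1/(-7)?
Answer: 344789/469 ≈ 735.16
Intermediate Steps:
b = -⅐ ≈ -0.14286
E(p) = -⅐ + 8*p (E(p) = 8*p - ⅐ = -⅐ + 8*p)
M(G, P) = 1/G - P
727 + M(67, E(-1)) = 727 + (1/67 - (-⅐ + 8*(-1))) = 727 + (1/67 - (-⅐ - 8)) = 727 + (1/67 - 1*(-57/7)) = 727 + (1/67 + 57/7) = 727 + 3826/469 = 344789/469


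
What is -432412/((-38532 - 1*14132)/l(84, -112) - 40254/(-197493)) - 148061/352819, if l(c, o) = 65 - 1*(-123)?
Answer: 117977726658592774/76394160436425 ≈ 1544.3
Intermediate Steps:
l(c, o) = 188 (l(c, o) = 65 + 123 = 188)
-432412/((-38532 - 1*14132)/l(84, -112) - 40254/(-197493)) - 148061/352819 = -432412/((-38532 - 1*14132)/188 - 40254/(-197493)) - 148061/352819 = -432412/((-38532 - 14132)*(1/188) - 40254*(-1/197493)) - 148061*1/352819 = -432412/(-52664*1/188 + 13418/65831) - 148061/352819 = -432412/(-13166/47 + 13418/65831) - 148061/352819 = -432412/(-866100300/3094057) - 148061/352819 = -432412*(-3094057/866100300) - 148061/352819 = 334476843871/216525075 - 148061/352819 = 117977726658592774/76394160436425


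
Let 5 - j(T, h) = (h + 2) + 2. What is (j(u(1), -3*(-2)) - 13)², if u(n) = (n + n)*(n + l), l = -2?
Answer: 324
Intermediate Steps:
u(n) = 2*n*(-2 + n) (u(n) = (n + n)*(n - 2) = (2*n)*(-2 + n) = 2*n*(-2 + n))
j(T, h) = 1 - h (j(T, h) = 5 - ((h + 2) + 2) = 5 - ((2 + h) + 2) = 5 - (4 + h) = 5 + (-4 - h) = 1 - h)
(j(u(1), -3*(-2)) - 13)² = ((1 - (-3)*(-2)) - 13)² = ((1 - 1*6) - 13)² = ((1 - 6) - 13)² = (-5 - 13)² = (-18)² = 324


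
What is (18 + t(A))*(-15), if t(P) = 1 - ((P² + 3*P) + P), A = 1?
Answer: -210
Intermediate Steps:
t(P) = 1 - P² - 4*P (t(P) = 1 - (P² + 4*P) = 1 + (-P² - 4*P) = 1 - P² - 4*P)
(18 + t(A))*(-15) = (18 + (1 - 1*1² - 4*1))*(-15) = (18 + (1 - 1*1 - 4))*(-15) = (18 + (1 - 1 - 4))*(-15) = (18 - 4)*(-15) = 14*(-15) = -210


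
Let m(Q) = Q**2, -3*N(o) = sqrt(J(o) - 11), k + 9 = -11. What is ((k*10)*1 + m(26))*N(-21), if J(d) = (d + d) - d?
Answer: -1904*I*sqrt(2)/3 ≈ -897.55*I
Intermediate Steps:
k = -20 (k = -9 - 11 = -20)
J(d) = d (J(d) = 2*d - d = d)
N(o) = -sqrt(-11 + o)/3 (N(o) = -sqrt(o - 11)/3 = -sqrt(-11 + o)/3)
((k*10)*1 + m(26))*N(-21) = (-20*10*1 + 26**2)*(-sqrt(-11 - 21)/3) = (-200*1 + 676)*(-4*I*sqrt(2)/3) = (-200 + 676)*(-4*I*sqrt(2)/3) = 476*(-4*I*sqrt(2)/3) = -1904*I*sqrt(2)/3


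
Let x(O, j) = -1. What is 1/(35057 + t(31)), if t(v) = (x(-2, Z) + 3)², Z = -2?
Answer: 1/35061 ≈ 2.8522e-5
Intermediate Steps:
t(v) = 4 (t(v) = (-1 + 3)² = 2² = 4)
1/(35057 + t(31)) = 1/(35057 + 4) = 1/35061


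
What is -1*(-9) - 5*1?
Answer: 4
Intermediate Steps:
-1*(-9) - 5*1 = 9 - 5 = 4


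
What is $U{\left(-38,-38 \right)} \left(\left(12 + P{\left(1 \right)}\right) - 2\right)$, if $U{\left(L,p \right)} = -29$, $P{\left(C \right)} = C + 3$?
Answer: $-406$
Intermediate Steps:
$P{\left(C \right)} = 3 + C$
$U{\left(-38,-38 \right)} \left(\left(12 + P{\left(1 \right)}\right) - 2\right) = - 29 \left(\left(12 + \left(3 + 1\right)\right) - 2\right) = - 29 \left(\left(12 + 4\right) - 2\right) = - 29 \left(16 - 2\right) = \left(-29\right) 14 = -406$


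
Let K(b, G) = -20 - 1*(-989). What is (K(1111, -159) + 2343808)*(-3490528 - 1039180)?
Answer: -10621155135116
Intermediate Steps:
K(b, G) = 969 (K(b, G) = -20 + 989 = 969)
(K(1111, -159) + 2343808)*(-3490528 - 1039180) = (969 + 2343808)*(-3490528 - 1039180) = 2344777*(-4529708) = -10621155135116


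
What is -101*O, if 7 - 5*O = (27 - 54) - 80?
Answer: -11514/5 ≈ -2302.8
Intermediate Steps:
O = 114/5 (O = 7/5 - ((27 - 54) - 80)/5 = 7/5 - (-27 - 80)/5 = 7/5 - ⅕*(-107) = 7/5 + 107/5 = 114/5 ≈ 22.800)
-101*O = -101*114/5 = -11514/5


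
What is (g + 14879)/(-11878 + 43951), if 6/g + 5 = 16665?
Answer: 123942073/267168090 ≈ 0.46391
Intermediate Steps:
g = 3/8330 (g = 6/(-5 + 16665) = 6/16660 = 6*(1/16660) = 3/8330 ≈ 0.00036014)
(g + 14879)/(-11878 + 43951) = (3/8330 + 14879)/(-11878 + 43951) = (123942073/8330)/32073 = (123942073/8330)*(1/32073) = 123942073/267168090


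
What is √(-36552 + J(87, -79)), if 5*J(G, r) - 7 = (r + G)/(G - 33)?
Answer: I*√74014905/45 ≈ 191.18*I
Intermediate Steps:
J(G, r) = 7/5 + (G + r)/(5*(-33 + G)) (J(G, r) = 7/5 + ((r + G)/(G - 33))/5 = 7/5 + ((G + r)/(-33 + G))/5 = 7/5 + (G + r)/(5*(-33 + G)))
√(-36552 + J(87, -79)) = √(-36552 + (-231 - 79 + 8*87)/(5*(-33 + 87))) = √(-36552 + (⅕)*(-231 - 79 + 696)/54) = √(-36552 + (⅕)*(1/54)*386) = √(-36552 + 193/135) = √(-4934327/135) = I*√74014905/45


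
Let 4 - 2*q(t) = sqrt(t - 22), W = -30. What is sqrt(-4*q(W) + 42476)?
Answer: 2*sqrt(10617 + I*sqrt(13)) ≈ 206.08 + 0.034992*I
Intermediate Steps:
q(t) = 2 - sqrt(-22 + t)/2 (q(t) = 2 - sqrt(t - 22)/2 = 2 - sqrt(-22 + t)/2)
sqrt(-4*q(W) + 42476) = sqrt(-4*(2 - sqrt(-22 - 30)/2) + 42476) = sqrt(-4*(2 - I*sqrt(13)) + 42476) = sqrt((-8 + 4*I*sqrt(13)) + 42476) = sqrt(42468 + 4*I*sqrt(13))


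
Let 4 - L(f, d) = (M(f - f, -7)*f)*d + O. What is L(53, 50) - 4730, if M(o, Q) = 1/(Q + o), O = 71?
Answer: -30929/7 ≈ -4418.4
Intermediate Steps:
L(f, d) = -67 + d*f/7 (L(f, d) = 4 - ((f/(-7 + (f - f)))*d + 71) = 4 - ((f/(-7 + 0))*d + 71) = 4 - ((f/(-7))*d + 71) = 4 - ((-f/7)*d + 71) = 4 - (-d*f/7 + 71) = 4 - (71 - d*f/7) = 4 + (-71 + d*f/7) = -67 + d*f/7)
L(53, 50) - 4730 = (-67 + (1/7)*50*53) - 4730 = (-67 + 2650/7) - 4730 = 2181/7 - 4730 = -30929/7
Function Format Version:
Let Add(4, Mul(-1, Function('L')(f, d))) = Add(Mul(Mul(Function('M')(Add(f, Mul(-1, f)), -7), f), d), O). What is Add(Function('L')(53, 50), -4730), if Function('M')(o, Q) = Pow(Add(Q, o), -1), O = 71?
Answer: Rational(-30929, 7) ≈ -4418.4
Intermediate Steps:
Function('L')(f, d) = Add(-67, Mul(Rational(1, 7), d, f)) (Function('L')(f, d) = Add(4, Mul(-1, Add(Mul(Mul(Pow(Add(-7, Add(f, Mul(-1, f))), -1), f), d), 71))) = Add(4, Mul(-1, Add(Mul(Mul(Pow(Add(-7, 0), -1), f), d), 71))) = Add(4, Mul(-1, Add(Mul(Mul(Pow(-7, -1), f), d), 71))) = Add(4, Mul(-1, Add(Mul(Mul(Rational(-1, 7), f), d), 71))) = Add(4, Mul(-1, Add(Mul(Rational(-1, 7), d, f), 71))) = Add(4, Mul(-1, Add(71, Mul(Rational(-1, 7), d, f)))) = Add(4, Add(-71, Mul(Rational(1, 7), d, f))) = Add(-67, Mul(Rational(1, 7), d, f)))
Add(Function('L')(53, 50), -4730) = Add(Add(-67, Mul(Rational(1, 7), 50, 53)), -4730) = Add(Add(-67, Rational(2650, 7)), -4730) = Add(Rational(2181, 7), -4730) = Rational(-30929, 7)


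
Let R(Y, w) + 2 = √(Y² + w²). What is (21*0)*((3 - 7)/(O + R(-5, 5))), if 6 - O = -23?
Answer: 0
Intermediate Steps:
R(Y, w) = -2 + √(Y² + w²)
O = 29 (O = 6 - 1*(-23) = 6 + 23 = 29)
(21*0)*((3 - 7)/(O + R(-5, 5))) = (21*0)*((3 - 7)/(29 + (-2 + √((-5)² + 5²)))) = 0*(-4/(29 + (-2 + √(25 + 25)))) = 0*(-4/(29 + (-2 + √50))) = 0*(-4/(29 + (-2 + 5*√2))) = 0*(-4/(27 + 5*√2)) = 0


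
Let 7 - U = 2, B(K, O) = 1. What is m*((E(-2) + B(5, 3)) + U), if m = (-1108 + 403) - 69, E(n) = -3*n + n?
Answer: -7740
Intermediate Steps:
E(n) = -2*n
U = 5 (U = 7 - 1*2 = 7 - 2 = 5)
m = -774 (m = -705 - 69 = -774)
m*((E(-2) + B(5, 3)) + U) = -774*((-2*(-2) + 1) + 5) = -774*((4 + 1) + 5) = -774*(5 + 5) = -774*10 = -7740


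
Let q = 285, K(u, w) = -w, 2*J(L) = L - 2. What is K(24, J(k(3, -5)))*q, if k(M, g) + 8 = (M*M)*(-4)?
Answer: 6555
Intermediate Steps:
k(M, g) = -8 - 4*M**2 (k(M, g) = -8 + (M*M)*(-4) = -8 + M**2*(-4) = -8 - 4*M**2)
J(L) = -1 + L/2 (J(L) = (L - 2)/2 = (-2 + L)/2 = -1 + L/2)
K(24, J(k(3, -5)))*q = -(-1 + (-8 - 4*3**2)/2)*285 = -(-1 + (-8 - 4*9)/2)*285 = -(-1 + (-8 - 36)/2)*285 = -(-1 + (1/2)*(-44))*285 = -(-1 - 22)*285 = -1*(-23)*285 = 23*285 = 6555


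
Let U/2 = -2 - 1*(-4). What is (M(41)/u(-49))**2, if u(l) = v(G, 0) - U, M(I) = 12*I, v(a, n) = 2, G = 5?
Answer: 60516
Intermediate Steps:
U = 4 (U = 2*(-2 - 1*(-4)) = 2*(-2 + 4) = 2*2 = 4)
u(l) = -2 (u(l) = 2 - 1*4 = 2 - 4 = -2)
(M(41)/u(-49))**2 = ((12*41)/(-2))**2 = (492*(-1/2))**2 = (-246)**2 = 60516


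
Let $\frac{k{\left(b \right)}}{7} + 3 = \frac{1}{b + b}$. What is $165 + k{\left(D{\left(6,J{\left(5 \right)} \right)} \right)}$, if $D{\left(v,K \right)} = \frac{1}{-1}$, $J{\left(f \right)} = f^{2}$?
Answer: $\frac{281}{2} \approx 140.5$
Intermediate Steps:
$D{\left(v,K \right)} = -1$
$k{\left(b \right)} = -21 + \frac{7}{2 b}$ ($k{\left(b \right)} = -21 + \frac{7}{b + b} = -21 + \frac{7}{2 b}$)
$165 + k{\left(D{\left(6,J{\left(5 \right)} \right)} \right)} = 165 - \left(21 - \frac{7}{2 \left(-1\right)}\right) = 165 + \left(-21 + \frac{7}{2} \left(-1\right)\right) = 165 - \frac{49}{2} = \frac{281}{2}$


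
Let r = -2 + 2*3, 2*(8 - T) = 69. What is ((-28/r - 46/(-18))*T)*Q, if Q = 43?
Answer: 45580/9 ≈ 5064.4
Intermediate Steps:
T = -53/2 (T = 8 - ½*69 = 8 - 69/2 = -53/2 ≈ -26.500)
r = 4 (r = -2 + 6 = 4)
((-28/r - 46/(-18))*T)*Q = ((-28/4 - 46/(-18))*(-53/2))*43 = ((-28*¼ - 46*(-1/18))*(-53/2))*43 = ((-7 + 23/9)*(-53/2))*43 = -40/9*(-53/2)*43 = (1060/9)*43 = 45580/9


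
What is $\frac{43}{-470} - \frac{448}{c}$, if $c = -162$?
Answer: $\frac{101797}{38070} \approx 2.6739$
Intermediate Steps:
$\frac{43}{-470} - \frac{448}{c} = \frac{43}{-470} - \frac{448}{-162} = 43 \left(- \frac{1}{470}\right) - - \frac{224}{81} = - \frac{43}{470} + \frac{224}{81} = \frac{101797}{38070}$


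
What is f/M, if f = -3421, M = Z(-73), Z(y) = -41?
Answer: 3421/41 ≈ 83.439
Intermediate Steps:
M = -41
f/M = -3421/(-41) = -3421*(-1/41) = 3421/41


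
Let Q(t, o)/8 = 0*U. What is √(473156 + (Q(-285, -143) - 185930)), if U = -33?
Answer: 27*√394 ≈ 535.93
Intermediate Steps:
Q(t, o) = 0 (Q(t, o) = 8*(0*(-33)) = 8*0 = 0)
√(473156 + (Q(-285, -143) - 185930)) = √(473156 + (0 - 185930)) = √(473156 - 185930) = √287226 = 27*√394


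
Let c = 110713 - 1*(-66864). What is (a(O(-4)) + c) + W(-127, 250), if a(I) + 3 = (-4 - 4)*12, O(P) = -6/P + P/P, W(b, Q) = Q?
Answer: 177728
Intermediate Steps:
O(P) = 1 - 6/P (O(P) = -6/P + 1 = 1 - 6/P)
a(I) = -99 (a(I) = -3 + (-4 - 4)*12 = -3 - 8*12 = -3 - 96 = -99)
c = 177577 (c = 110713 + 66864 = 177577)
(a(O(-4)) + c) + W(-127, 250) = (-99 + 177577) + 250 = 177478 + 250 = 177728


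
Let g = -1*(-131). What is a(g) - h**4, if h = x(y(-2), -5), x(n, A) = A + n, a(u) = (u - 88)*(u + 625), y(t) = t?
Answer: 30107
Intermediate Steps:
g = 131
a(u) = (-88 + u)*(625 + u)
h = -7 (h = -5 - 2 = -7)
a(g) - h**4 = (-55000 + 131**2 + 537*131) - 1*(-7)**4 = (-55000 + 17161 + 70347) - 1*2401 = 32508 - 2401 = 30107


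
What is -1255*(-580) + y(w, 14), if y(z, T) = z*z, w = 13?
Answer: 728069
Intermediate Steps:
y(z, T) = z**2
-1255*(-580) + y(w, 14) = -1255*(-580) + 13**2 = 727900 + 169 = 728069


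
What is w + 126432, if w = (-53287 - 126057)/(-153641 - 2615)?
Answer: 1234746121/9766 ≈ 1.2643e+5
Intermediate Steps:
w = 11209/9766 (w = -179344/(-156256) = -179344*(-1/156256) = 11209/9766 ≈ 1.1478)
w + 126432 = 11209/9766 + 126432 = 1234746121/9766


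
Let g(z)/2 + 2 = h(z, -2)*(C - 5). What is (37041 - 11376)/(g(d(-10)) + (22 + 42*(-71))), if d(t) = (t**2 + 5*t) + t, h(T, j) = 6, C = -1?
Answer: -8555/1012 ≈ -8.4536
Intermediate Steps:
d(t) = t**2 + 6*t
g(z) = -76 (g(z) = -4 + 2*(6*(-1 - 5)) = -4 + 2*(6*(-6)) = -4 + 2*(-36) = -4 - 72 = -76)
(37041 - 11376)/(g(d(-10)) + (22 + 42*(-71))) = (37041 - 11376)/(-76 + (22 + 42*(-71))) = 25665/(-76 + (22 - 2982)) = 25665/(-76 - 2960) = 25665/(-3036) = 25665*(-1/3036) = -8555/1012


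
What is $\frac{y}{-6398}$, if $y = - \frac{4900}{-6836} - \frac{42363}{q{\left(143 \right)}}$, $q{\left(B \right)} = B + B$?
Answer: $\frac{72048017}{3127176052} \approx 0.023039$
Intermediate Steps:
$q{\left(B \right)} = 2 B$
$y = - \frac{72048017}{488774}$ ($y = - \frac{4900}{-6836} - \frac{42363}{2 \cdot 143} = \left(-4900\right) \left(- \frac{1}{6836}\right) - \frac{42363}{286} = \frac{1225}{1709} - \frac{42363}{286} = - \frac{72048017}{488774} \approx -147.41$)
$\frac{y}{-6398} = - \frac{72048017}{488774 \left(-6398\right)} = \left(- \frac{72048017}{488774}\right) \left(- \frac{1}{6398}\right) = \frac{72048017}{3127176052}$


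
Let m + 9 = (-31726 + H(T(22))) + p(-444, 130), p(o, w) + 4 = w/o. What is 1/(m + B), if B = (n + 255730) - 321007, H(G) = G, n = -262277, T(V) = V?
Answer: -222/79758227 ≈ -2.7834e-6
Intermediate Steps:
p(o, w) = -4 + w/o
m = -7041239/222 (m = -9 + ((-31726 + 22) + (-4 + 130/(-444))) = -9 + (-31704 + (-4 + 130*(-1/444))) = -9 + (-31704 + (-4 - 65/222)) = -9 + (-31704 - 953/222) = -9 - 7039241/222 = -7041239/222 ≈ -31717.)
B = -327554 (B = (-262277 + 255730) - 321007 = -6547 - 321007 = -327554)
1/(m + B) = 1/(-7041239/222 - 327554) = 1/(-79758227/222) = -222/79758227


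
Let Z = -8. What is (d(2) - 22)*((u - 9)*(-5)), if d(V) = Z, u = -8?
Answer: -2550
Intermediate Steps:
d(V) = -8
(d(2) - 22)*((u - 9)*(-5)) = (-8 - 22)*((-8 - 9)*(-5)) = -(-510)*(-5) = -30*85 = -2550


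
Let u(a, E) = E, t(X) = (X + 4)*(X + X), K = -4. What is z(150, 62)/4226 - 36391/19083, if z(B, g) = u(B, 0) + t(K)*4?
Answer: -36391/19083 ≈ -1.9070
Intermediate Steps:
t(X) = 2*X*(4 + X) (t(X) = (4 + X)*(2*X) = 2*X*(4 + X))
z(B, g) = 0 (z(B, g) = 0 + (2*(-4)*(4 - 4))*4 = 0 + (2*(-4)*0)*4 = 0 + 0*4 = 0 + 0 = 0)
z(150, 62)/4226 - 36391/19083 = 0/4226 - 36391/19083 = 0*(1/4226) - 36391*1/19083 = 0 - 36391/19083 = -36391/19083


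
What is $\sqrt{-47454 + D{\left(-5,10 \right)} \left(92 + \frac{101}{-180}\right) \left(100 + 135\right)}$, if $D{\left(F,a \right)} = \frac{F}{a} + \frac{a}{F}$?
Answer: $\frac{i \sqrt{14569106}}{12} \approx 318.08 i$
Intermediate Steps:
$\sqrt{-47454 + D{\left(-5,10 \right)} \left(92 + \frac{101}{-180}\right) \left(100 + 135\right)} = \sqrt{-47454 + \left(- \frac{5}{10} + \frac{10}{-5}\right) \left(92 + \frac{101}{-180}\right) \left(100 + 135\right)} = \sqrt{-47454 + \left(\left(-5\right) \frac{1}{10} + 10 \left(- \frac{1}{5}\right)\right) \left(92 + 101 \left(- \frac{1}{180}\right)\right) 235} = \sqrt{-47454 + \left(- \frac{1}{2} - 2\right) \left(92 - \frac{101}{180}\right) 235} = \sqrt{-47454 - \frac{5 \cdot \frac{16459}{180} \cdot 235}{2}} = \sqrt{-47454 - \frac{3867865}{72}} = \sqrt{- \frac{7284553}{72}} = \frac{i \sqrt{14569106}}{12}$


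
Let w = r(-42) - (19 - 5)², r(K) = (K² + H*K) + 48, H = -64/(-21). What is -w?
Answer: -1488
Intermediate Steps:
H = 64/21 (H = -64*(-1/21) = 64/21 ≈ 3.0476)
r(K) = 48 + K² + 64*K/21 (r(K) = (K² + 64*K/21) + 48 = 48 + K² + 64*K/21)
w = 1488 (w = (48 + (-42)² + (64/21)*(-42)) - (19 - 5)² = (48 + 1764 - 128) - 1*14² = 1684 - 1*196 = 1684 - 196 = 1488)
-w = -1*1488 = -1488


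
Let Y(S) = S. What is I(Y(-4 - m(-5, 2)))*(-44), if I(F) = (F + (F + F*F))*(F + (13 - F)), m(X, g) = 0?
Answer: -4576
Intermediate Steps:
I(F) = 13*F**2 + 26*F (I(F) = (F + (F + F**2))*13 = (F**2 + 2*F)*13 = 13*F**2 + 26*F)
I(Y(-4 - m(-5, 2)))*(-44) = (13*(-4 - 1*0)*(2 + (-4 - 1*0)))*(-44) = (13*(-4 + 0)*(2 + (-4 + 0)))*(-44) = (13*(-4)*(2 - 4))*(-44) = (13*(-4)*(-2))*(-44) = 104*(-44) = -4576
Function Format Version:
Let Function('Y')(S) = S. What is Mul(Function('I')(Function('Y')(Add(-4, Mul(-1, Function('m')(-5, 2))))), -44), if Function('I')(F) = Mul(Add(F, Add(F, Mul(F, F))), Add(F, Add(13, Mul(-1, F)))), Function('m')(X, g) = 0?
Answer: -4576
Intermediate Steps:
Function('I')(F) = Add(Mul(13, Pow(F, 2)), Mul(26, F)) (Function('I')(F) = Mul(Add(F, Add(F, Pow(F, 2))), 13) = Mul(Add(Pow(F, 2), Mul(2, F)), 13) = Add(Mul(13, Pow(F, 2)), Mul(26, F)))
Mul(Function('I')(Function('Y')(Add(-4, Mul(-1, Function('m')(-5, 2))))), -44) = Mul(Mul(13, Add(-4, Mul(-1, 0)), Add(2, Add(-4, Mul(-1, 0)))), -44) = Mul(Mul(13, Add(-4, 0), Add(2, Add(-4, 0))), -44) = Mul(Mul(13, -4, Add(2, -4)), -44) = Mul(Mul(13, -4, -2), -44) = Mul(104, -44) = -4576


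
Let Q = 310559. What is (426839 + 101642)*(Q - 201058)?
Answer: 57869197981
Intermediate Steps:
(426839 + 101642)*(Q - 201058) = (426839 + 101642)*(310559 - 201058) = 528481*109501 = 57869197981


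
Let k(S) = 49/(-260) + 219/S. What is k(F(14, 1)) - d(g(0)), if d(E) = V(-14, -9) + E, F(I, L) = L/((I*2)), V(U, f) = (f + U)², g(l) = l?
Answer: 1456731/260 ≈ 5602.8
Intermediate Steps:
V(U, f) = (U + f)²
F(I, L) = L/(2*I) (F(I, L) = L/((2*I)) = L*(1/(2*I)) = L/(2*I))
k(S) = -49/260 + 219/S (k(S) = 49*(-1/260) + 219/S = -49/260 + 219/S)
d(E) = 529 + E (d(E) = (-14 - 9)² + E = (-23)² + E = 529 + E)
k(F(14, 1)) - d(g(0)) = (-49/260 + 219/(((½)*1/14))) - (529 + 0) = (-49/260 + 219/(((½)*1*(1/14)))) - 1*529 = (-49/260 + 219/(1/28)) - 529 = (-49/260 + 219*28) - 529 = (-49/260 + 6132) - 529 = 1594271/260 - 529 = 1456731/260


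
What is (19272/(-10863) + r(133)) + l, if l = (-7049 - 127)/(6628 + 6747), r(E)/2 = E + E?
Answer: 25653320204/48430875 ≈ 529.69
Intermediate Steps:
r(E) = 4*E (r(E) = 2*(E + E) = 2*(2*E) = 4*E)
l = -7176/13375 ≈ -0.53652
(19272/(-10863) + r(133)) + l = (19272/(-10863) + 4*133) - 7176/13375 = (19272*(-1/10863) + 532) - 7176/13375 = (-6424/3621 + 532) - 7176/13375 = 1919948/3621 - 7176/13375 = 25653320204/48430875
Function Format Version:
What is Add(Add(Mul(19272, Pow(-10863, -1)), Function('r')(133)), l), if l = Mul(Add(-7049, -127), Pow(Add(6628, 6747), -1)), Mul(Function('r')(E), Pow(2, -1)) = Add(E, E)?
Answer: Rational(25653320204, 48430875) ≈ 529.69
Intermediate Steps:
Function('r')(E) = Mul(4, E) (Function('r')(E) = Mul(2, Add(E, E)) = Mul(2, Mul(2, E)) = Mul(4, E))
l = Rational(-7176, 13375) (l = Mul(-7176, Pow(13375, -1)) = Mul(-7176, Rational(1, 13375)) = Rational(-7176, 13375) ≈ -0.53652)
Add(Add(Mul(19272, Pow(-10863, -1)), Function('r')(133)), l) = Add(Add(Mul(19272, Pow(-10863, -1)), Mul(4, 133)), Rational(-7176, 13375)) = Add(Add(Mul(19272, Rational(-1, 10863)), 532), Rational(-7176, 13375)) = Add(Add(Rational(-6424, 3621), 532), Rational(-7176, 13375)) = Add(Rational(1919948, 3621), Rational(-7176, 13375)) = Rational(25653320204, 48430875)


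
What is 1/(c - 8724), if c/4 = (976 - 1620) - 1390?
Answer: -1/16860 ≈ -5.9312e-5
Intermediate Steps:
c = -8136 (c = 4*((976 - 1620) - 1390) = 4*(-644 - 1390) = 4*(-2034) = -8136)
1/(c - 8724) = 1/(-8136 - 8724) = 1/(-16860) = -1/16860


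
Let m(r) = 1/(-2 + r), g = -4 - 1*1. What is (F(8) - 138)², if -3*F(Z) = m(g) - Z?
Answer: 896809/49 ≈ 18302.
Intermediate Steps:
g = -5 (g = -4 - 1 = -5)
F(Z) = 1/21 + Z/3 (F(Z) = -(1/(-2 - 5) - Z)/3 = -(1/(-7) - Z)/3 = -(-⅐ - Z)/3 = 1/21 + Z/3)
(F(8) - 138)² = ((1/21 + (⅓)*8) - 138)² = ((1/21 + 8/3) - 138)² = (19/7 - 138)² = (-947/7)² = 896809/49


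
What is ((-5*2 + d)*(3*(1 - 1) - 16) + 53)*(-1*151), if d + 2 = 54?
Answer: 93469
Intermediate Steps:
d = 52 (d = -2 + 54 = 52)
((-5*2 + d)*(3*(1 - 1) - 16) + 53)*(-1*151) = ((-5*2 + 52)*(3*(1 - 1) - 16) + 53)*(-1*151) = ((-10 + 52)*(3*0 - 16) + 53)*(-151) = (42*(0 - 16) + 53)*(-151) = (42*(-16) + 53)*(-151) = (-672 + 53)*(-151) = -619*(-151) = 93469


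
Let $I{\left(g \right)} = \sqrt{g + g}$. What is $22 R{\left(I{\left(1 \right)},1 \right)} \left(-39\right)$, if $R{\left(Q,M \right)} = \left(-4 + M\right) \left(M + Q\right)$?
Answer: $2574 + 2574 \sqrt{2} \approx 6214.2$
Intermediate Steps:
$I{\left(g \right)} = \sqrt{2} \sqrt{g}$ ($I{\left(g \right)} = \sqrt{2 g} = \sqrt{2} \sqrt{g}$)
$22 R{\left(I{\left(1 \right)},1 \right)} \left(-39\right) = 22 \left(1^{2} - 4 - 4 \sqrt{2} \sqrt{1} + 1 \sqrt{2} \sqrt{1}\right) \left(-39\right) = 22 \left(1 - 4 - 4 \sqrt{2} \cdot 1 + 1 \sqrt{2} \cdot 1\right) \left(-39\right) = 22 \left(1 - 4 - 4 \sqrt{2} + 1 \sqrt{2}\right) \left(-39\right) = 22 \left(1 - 4 - 4 \sqrt{2} + \sqrt{2}\right) \left(-39\right) = 22 \left(-3 - 3 \sqrt{2}\right) \left(-39\right) = \left(-66 - 66 \sqrt{2}\right) \left(-39\right) = 2574 + 2574 \sqrt{2}$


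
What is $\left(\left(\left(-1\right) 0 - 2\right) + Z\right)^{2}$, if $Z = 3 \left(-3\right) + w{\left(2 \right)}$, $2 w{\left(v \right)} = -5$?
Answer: $\frac{729}{4} \approx 182.25$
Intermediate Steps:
$w{\left(v \right)} = - \frac{5}{2}$ ($w{\left(v \right)} = \frac{1}{2} \left(-5\right) = - \frac{5}{2}$)
$Z = - \frac{23}{2}$ ($Z = 3 \left(-3\right) - \frac{5}{2} = -9 - \frac{5}{2} = - \frac{23}{2} \approx -11.5$)
$\left(\left(\left(-1\right) 0 - 2\right) + Z\right)^{2} = \left(\left(\left(-1\right) 0 - 2\right) - \frac{23}{2}\right)^{2} = \left(\left(0 - 2\right) - \frac{23}{2}\right)^{2} = \left(-2 - \frac{23}{2}\right)^{2} = \left(- \frac{27}{2}\right)^{2} = \frac{729}{4}$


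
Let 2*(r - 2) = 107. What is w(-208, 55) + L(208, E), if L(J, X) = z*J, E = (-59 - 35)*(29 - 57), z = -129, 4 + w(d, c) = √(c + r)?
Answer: -26836 + √442/2 ≈ -26826.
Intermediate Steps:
r = 111/2 (r = 2 + (½)*107 = 2 + 107/2 = 111/2 ≈ 55.500)
w(d, c) = -4 + √(111/2 + c) (w(d, c) = -4 + √(c + 111/2) = -4 + √(111/2 + c))
E = 2632 (E = -94*(-28) = 2632)
L(J, X) = -129*J
w(-208, 55) + L(208, E) = (-4 + √(222 + 4*55)/2) - 129*208 = (-4 + √(222 + 220)/2) - 26832 = (-4 + √442/2) - 26832 = -26836 + √442/2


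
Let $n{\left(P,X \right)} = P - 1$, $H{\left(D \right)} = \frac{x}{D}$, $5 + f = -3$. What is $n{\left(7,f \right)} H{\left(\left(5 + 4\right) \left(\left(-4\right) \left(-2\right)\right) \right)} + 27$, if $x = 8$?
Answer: $\frac{83}{3} \approx 27.667$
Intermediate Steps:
$f = -8$ ($f = -5 - 3 = -8$)
$H{\left(D \right)} = \frac{8}{D}$
$n{\left(P,X \right)} = -1 + P$ ($n{\left(P,X \right)} = P - 1 = -1 + P$)
$n{\left(7,f \right)} H{\left(\left(5 + 4\right) \left(\left(-4\right) \left(-2\right)\right) \right)} + 27 = \left(-1 + 7\right) \frac{8}{\left(5 + 4\right) \left(\left(-4\right) \left(-2\right)\right)} + 27 = 6 \frac{8}{9 \cdot 8} + 27 = 6 \cdot \frac{8}{72} + 27 = 6 \cdot 8 \cdot \frac{1}{72} + 27 = 6 \cdot \frac{1}{9} + 27 = \frac{2}{3} + 27 = \frac{83}{3}$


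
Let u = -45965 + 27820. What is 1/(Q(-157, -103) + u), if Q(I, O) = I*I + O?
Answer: 1/6401 ≈ 0.00015623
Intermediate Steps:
Q(I, O) = O + I² (Q(I, O) = I² + O = O + I²)
u = -18145
1/(Q(-157, -103) + u) = 1/((-103 + (-157)²) - 18145) = 1/((-103 + 24649) - 18145) = 1/(24546 - 18145) = 1/6401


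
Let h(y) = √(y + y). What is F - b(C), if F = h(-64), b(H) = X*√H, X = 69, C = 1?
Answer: -69 + 8*I*√2 ≈ -69.0 + 11.314*I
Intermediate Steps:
b(H) = 69*√H
h(y) = √2*√y (h(y) = √(2*y) = √2*√y)
F = 8*I*√2 (F = √2*√(-64) = √2*(8*I) = 8*I*√2 ≈ 11.314*I)
F - b(C) = 8*I*√2 - 69*√1 = 8*I*√2 - 69 = -69 + 8*I*√2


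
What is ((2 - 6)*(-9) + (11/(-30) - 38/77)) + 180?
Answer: 496973/2310 ≈ 215.14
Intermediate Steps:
((2 - 6)*(-9) + (11/(-30) - 38/77)) + 180 = (-4*(-9) + (11*(-1/30) - 38*1/77)) + 180 = (36 + (-11/30 - 38/77)) + 180 = (36 - 1987/2310) + 180 = 81173/2310 + 180 = 496973/2310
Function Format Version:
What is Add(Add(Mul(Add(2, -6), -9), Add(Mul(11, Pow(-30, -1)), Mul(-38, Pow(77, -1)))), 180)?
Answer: Rational(496973, 2310) ≈ 215.14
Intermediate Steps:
Add(Add(Mul(Add(2, -6), -9), Add(Mul(11, Pow(-30, -1)), Mul(-38, Pow(77, -1)))), 180) = Add(Add(Mul(-4, -9), Add(Mul(11, Rational(-1, 30)), Mul(-38, Rational(1, 77)))), 180) = Add(Add(36, Add(Rational(-11, 30), Rational(-38, 77))), 180) = Add(Add(36, Rational(-1987, 2310)), 180) = Add(Rational(81173, 2310), 180) = Rational(496973, 2310)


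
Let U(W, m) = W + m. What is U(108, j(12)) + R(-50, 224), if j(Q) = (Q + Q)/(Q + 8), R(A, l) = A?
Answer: 296/5 ≈ 59.200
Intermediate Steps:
j(Q) = 2*Q/(8 + Q) (j(Q) = (2*Q)/(8 + Q) = 2*Q/(8 + Q))
U(108, j(12)) + R(-50, 224) = (108 + 2*12/(8 + 12)) - 50 = (108 + 2*12/20) - 50 = (108 + 2*12*(1/20)) - 50 = (108 + 6/5) - 50 = 546/5 - 50 = 296/5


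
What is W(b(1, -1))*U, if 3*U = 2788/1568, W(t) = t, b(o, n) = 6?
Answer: 697/196 ≈ 3.5561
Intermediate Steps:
U = 697/1176 (U = (2788/1568)/3 = (2788*(1/1568))/3 = (⅓)*(697/392) = 697/1176 ≈ 0.59269)
W(b(1, -1))*U = 6*(697/1176) = 697/196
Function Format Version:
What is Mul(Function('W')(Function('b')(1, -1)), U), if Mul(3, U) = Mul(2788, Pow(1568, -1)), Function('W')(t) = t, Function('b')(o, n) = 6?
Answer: Rational(697, 196) ≈ 3.5561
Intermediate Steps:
U = Rational(697, 1176) (U = Mul(Rational(1, 3), Mul(2788, Pow(1568, -1))) = Mul(Rational(1, 3), Mul(2788, Rational(1, 1568))) = Mul(Rational(1, 3), Rational(697, 392)) = Rational(697, 1176) ≈ 0.59269)
Mul(Function('W')(Function('b')(1, -1)), U) = Mul(6, Rational(697, 1176)) = Rational(697, 196)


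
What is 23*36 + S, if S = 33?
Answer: 861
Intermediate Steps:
23*36 + S = 23*36 + 33 = 828 + 33 = 861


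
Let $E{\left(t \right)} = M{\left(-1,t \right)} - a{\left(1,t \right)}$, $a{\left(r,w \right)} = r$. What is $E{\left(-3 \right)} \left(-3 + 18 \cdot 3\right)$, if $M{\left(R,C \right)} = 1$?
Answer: $0$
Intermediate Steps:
$E{\left(t \right)} = 0$ ($E{\left(t \right)} = 1 - 1 = 0$)
$E{\left(-3 \right)} \left(-3 + 18 \cdot 3\right) = 0 \left(-3 + 18 \cdot 3\right) = 0 \left(-3 + 54\right) = 0 \cdot 51 = 0$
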